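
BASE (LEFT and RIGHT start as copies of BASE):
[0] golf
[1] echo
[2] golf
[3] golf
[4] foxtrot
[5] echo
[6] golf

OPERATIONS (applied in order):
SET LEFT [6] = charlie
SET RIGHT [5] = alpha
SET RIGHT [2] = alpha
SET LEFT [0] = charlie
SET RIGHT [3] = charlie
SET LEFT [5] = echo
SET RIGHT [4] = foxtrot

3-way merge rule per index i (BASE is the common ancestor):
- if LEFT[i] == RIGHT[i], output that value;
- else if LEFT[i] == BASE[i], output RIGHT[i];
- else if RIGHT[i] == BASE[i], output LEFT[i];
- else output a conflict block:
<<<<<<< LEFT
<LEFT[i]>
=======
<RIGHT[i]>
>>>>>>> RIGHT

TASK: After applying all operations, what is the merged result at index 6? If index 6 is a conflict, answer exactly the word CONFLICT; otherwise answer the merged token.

Answer: charlie

Derivation:
Final LEFT:  [charlie, echo, golf, golf, foxtrot, echo, charlie]
Final RIGHT: [golf, echo, alpha, charlie, foxtrot, alpha, golf]
i=0: L=charlie, R=golf=BASE -> take LEFT -> charlie
i=1: L=echo R=echo -> agree -> echo
i=2: L=golf=BASE, R=alpha -> take RIGHT -> alpha
i=3: L=golf=BASE, R=charlie -> take RIGHT -> charlie
i=4: L=foxtrot R=foxtrot -> agree -> foxtrot
i=5: L=echo=BASE, R=alpha -> take RIGHT -> alpha
i=6: L=charlie, R=golf=BASE -> take LEFT -> charlie
Index 6 -> charlie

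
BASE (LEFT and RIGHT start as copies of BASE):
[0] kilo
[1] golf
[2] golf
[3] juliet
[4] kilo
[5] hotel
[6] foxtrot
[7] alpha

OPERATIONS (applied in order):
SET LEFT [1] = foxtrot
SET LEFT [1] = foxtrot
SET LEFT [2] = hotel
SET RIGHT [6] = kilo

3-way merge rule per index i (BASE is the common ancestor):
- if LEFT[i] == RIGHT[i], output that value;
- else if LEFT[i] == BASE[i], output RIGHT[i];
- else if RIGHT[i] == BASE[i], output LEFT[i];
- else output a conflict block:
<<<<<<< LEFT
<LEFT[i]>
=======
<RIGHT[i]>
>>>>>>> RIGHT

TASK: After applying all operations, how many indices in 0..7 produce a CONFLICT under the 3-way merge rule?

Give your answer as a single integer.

Final LEFT:  [kilo, foxtrot, hotel, juliet, kilo, hotel, foxtrot, alpha]
Final RIGHT: [kilo, golf, golf, juliet, kilo, hotel, kilo, alpha]
i=0: L=kilo R=kilo -> agree -> kilo
i=1: L=foxtrot, R=golf=BASE -> take LEFT -> foxtrot
i=2: L=hotel, R=golf=BASE -> take LEFT -> hotel
i=3: L=juliet R=juliet -> agree -> juliet
i=4: L=kilo R=kilo -> agree -> kilo
i=5: L=hotel R=hotel -> agree -> hotel
i=6: L=foxtrot=BASE, R=kilo -> take RIGHT -> kilo
i=7: L=alpha R=alpha -> agree -> alpha
Conflict count: 0

Answer: 0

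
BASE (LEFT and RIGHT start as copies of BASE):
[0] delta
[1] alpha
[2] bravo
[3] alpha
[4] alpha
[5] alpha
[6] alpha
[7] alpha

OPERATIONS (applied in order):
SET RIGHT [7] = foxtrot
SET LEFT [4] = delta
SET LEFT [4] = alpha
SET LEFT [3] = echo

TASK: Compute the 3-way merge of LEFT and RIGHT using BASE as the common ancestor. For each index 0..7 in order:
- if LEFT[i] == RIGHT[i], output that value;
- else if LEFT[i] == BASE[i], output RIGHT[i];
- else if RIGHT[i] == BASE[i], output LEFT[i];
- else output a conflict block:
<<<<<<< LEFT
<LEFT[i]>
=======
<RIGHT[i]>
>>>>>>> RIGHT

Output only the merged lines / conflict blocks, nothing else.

Answer: delta
alpha
bravo
echo
alpha
alpha
alpha
foxtrot

Derivation:
Final LEFT:  [delta, alpha, bravo, echo, alpha, alpha, alpha, alpha]
Final RIGHT: [delta, alpha, bravo, alpha, alpha, alpha, alpha, foxtrot]
i=0: L=delta R=delta -> agree -> delta
i=1: L=alpha R=alpha -> agree -> alpha
i=2: L=bravo R=bravo -> agree -> bravo
i=3: L=echo, R=alpha=BASE -> take LEFT -> echo
i=4: L=alpha R=alpha -> agree -> alpha
i=5: L=alpha R=alpha -> agree -> alpha
i=6: L=alpha R=alpha -> agree -> alpha
i=7: L=alpha=BASE, R=foxtrot -> take RIGHT -> foxtrot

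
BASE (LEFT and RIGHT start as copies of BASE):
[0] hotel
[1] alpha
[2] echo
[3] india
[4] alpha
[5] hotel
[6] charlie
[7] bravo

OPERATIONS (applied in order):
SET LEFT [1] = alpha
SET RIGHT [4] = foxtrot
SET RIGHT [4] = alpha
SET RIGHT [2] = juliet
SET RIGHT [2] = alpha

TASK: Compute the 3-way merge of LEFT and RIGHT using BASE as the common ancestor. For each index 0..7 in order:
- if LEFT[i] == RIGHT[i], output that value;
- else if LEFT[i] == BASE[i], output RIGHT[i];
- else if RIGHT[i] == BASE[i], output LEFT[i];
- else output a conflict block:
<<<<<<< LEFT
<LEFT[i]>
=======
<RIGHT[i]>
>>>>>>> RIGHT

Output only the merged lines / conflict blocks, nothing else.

Answer: hotel
alpha
alpha
india
alpha
hotel
charlie
bravo

Derivation:
Final LEFT:  [hotel, alpha, echo, india, alpha, hotel, charlie, bravo]
Final RIGHT: [hotel, alpha, alpha, india, alpha, hotel, charlie, bravo]
i=0: L=hotel R=hotel -> agree -> hotel
i=1: L=alpha R=alpha -> agree -> alpha
i=2: L=echo=BASE, R=alpha -> take RIGHT -> alpha
i=3: L=india R=india -> agree -> india
i=4: L=alpha R=alpha -> agree -> alpha
i=5: L=hotel R=hotel -> agree -> hotel
i=6: L=charlie R=charlie -> agree -> charlie
i=7: L=bravo R=bravo -> agree -> bravo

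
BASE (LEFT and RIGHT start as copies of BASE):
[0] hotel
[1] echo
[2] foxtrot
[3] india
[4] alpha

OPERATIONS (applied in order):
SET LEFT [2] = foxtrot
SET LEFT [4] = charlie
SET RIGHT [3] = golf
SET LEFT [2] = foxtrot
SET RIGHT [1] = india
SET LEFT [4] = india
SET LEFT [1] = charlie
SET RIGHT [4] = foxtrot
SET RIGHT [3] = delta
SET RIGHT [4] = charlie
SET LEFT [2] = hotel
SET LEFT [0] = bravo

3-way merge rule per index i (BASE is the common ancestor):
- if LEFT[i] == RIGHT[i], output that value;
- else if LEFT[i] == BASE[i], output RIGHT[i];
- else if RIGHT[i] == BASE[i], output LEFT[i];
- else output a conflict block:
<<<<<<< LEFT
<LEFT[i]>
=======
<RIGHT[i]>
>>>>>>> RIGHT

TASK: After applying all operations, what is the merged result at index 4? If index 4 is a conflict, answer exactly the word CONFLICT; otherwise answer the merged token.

Answer: CONFLICT

Derivation:
Final LEFT:  [bravo, charlie, hotel, india, india]
Final RIGHT: [hotel, india, foxtrot, delta, charlie]
i=0: L=bravo, R=hotel=BASE -> take LEFT -> bravo
i=1: BASE=echo L=charlie R=india all differ -> CONFLICT
i=2: L=hotel, R=foxtrot=BASE -> take LEFT -> hotel
i=3: L=india=BASE, R=delta -> take RIGHT -> delta
i=4: BASE=alpha L=india R=charlie all differ -> CONFLICT
Index 4 -> CONFLICT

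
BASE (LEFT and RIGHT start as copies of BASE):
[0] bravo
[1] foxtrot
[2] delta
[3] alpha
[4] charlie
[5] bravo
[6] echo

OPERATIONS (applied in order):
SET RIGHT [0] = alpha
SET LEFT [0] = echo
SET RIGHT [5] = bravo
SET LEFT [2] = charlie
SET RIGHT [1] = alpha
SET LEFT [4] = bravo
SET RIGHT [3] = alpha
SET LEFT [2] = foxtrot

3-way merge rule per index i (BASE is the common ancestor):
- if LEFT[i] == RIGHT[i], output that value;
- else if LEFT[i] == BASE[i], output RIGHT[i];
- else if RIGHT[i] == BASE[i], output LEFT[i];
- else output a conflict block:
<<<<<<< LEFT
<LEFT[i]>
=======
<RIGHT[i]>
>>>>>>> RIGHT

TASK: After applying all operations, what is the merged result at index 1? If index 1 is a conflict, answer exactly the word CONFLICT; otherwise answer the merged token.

Answer: alpha

Derivation:
Final LEFT:  [echo, foxtrot, foxtrot, alpha, bravo, bravo, echo]
Final RIGHT: [alpha, alpha, delta, alpha, charlie, bravo, echo]
i=0: BASE=bravo L=echo R=alpha all differ -> CONFLICT
i=1: L=foxtrot=BASE, R=alpha -> take RIGHT -> alpha
i=2: L=foxtrot, R=delta=BASE -> take LEFT -> foxtrot
i=3: L=alpha R=alpha -> agree -> alpha
i=4: L=bravo, R=charlie=BASE -> take LEFT -> bravo
i=5: L=bravo R=bravo -> agree -> bravo
i=6: L=echo R=echo -> agree -> echo
Index 1 -> alpha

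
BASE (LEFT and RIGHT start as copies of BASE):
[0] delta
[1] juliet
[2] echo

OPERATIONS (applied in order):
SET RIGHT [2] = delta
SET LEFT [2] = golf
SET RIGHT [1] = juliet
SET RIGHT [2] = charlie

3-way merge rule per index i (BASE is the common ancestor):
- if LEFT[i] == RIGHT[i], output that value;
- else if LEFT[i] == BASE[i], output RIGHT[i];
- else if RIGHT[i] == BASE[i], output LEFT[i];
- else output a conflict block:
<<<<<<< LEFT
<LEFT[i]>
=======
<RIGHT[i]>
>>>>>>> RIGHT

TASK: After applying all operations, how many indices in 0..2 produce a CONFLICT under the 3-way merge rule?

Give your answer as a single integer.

Final LEFT:  [delta, juliet, golf]
Final RIGHT: [delta, juliet, charlie]
i=0: L=delta R=delta -> agree -> delta
i=1: L=juliet R=juliet -> agree -> juliet
i=2: BASE=echo L=golf R=charlie all differ -> CONFLICT
Conflict count: 1

Answer: 1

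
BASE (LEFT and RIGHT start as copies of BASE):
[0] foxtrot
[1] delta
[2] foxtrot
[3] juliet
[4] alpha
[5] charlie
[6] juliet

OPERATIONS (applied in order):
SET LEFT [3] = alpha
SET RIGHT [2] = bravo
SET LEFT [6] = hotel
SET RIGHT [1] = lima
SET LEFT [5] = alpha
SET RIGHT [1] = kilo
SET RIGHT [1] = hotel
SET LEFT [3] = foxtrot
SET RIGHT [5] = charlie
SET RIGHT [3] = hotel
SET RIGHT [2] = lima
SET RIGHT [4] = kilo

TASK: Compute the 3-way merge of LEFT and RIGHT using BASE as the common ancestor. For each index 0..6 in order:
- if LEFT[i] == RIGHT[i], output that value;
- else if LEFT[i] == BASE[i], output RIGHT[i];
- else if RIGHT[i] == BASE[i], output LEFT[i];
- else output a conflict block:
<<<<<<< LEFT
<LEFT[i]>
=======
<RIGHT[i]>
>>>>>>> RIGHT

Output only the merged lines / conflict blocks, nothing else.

Final LEFT:  [foxtrot, delta, foxtrot, foxtrot, alpha, alpha, hotel]
Final RIGHT: [foxtrot, hotel, lima, hotel, kilo, charlie, juliet]
i=0: L=foxtrot R=foxtrot -> agree -> foxtrot
i=1: L=delta=BASE, R=hotel -> take RIGHT -> hotel
i=2: L=foxtrot=BASE, R=lima -> take RIGHT -> lima
i=3: BASE=juliet L=foxtrot R=hotel all differ -> CONFLICT
i=4: L=alpha=BASE, R=kilo -> take RIGHT -> kilo
i=5: L=alpha, R=charlie=BASE -> take LEFT -> alpha
i=6: L=hotel, R=juliet=BASE -> take LEFT -> hotel

Answer: foxtrot
hotel
lima
<<<<<<< LEFT
foxtrot
=======
hotel
>>>>>>> RIGHT
kilo
alpha
hotel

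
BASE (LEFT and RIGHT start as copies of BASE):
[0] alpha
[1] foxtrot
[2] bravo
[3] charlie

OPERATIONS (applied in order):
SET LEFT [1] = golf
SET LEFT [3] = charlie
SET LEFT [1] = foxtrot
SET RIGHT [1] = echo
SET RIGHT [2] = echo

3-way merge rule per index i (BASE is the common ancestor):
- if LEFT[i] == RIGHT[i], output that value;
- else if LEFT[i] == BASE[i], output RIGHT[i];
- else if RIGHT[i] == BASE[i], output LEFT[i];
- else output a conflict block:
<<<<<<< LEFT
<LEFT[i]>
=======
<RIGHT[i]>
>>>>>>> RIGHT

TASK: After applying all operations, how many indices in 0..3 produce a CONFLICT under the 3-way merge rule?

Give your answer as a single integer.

Answer: 0

Derivation:
Final LEFT:  [alpha, foxtrot, bravo, charlie]
Final RIGHT: [alpha, echo, echo, charlie]
i=0: L=alpha R=alpha -> agree -> alpha
i=1: L=foxtrot=BASE, R=echo -> take RIGHT -> echo
i=2: L=bravo=BASE, R=echo -> take RIGHT -> echo
i=3: L=charlie R=charlie -> agree -> charlie
Conflict count: 0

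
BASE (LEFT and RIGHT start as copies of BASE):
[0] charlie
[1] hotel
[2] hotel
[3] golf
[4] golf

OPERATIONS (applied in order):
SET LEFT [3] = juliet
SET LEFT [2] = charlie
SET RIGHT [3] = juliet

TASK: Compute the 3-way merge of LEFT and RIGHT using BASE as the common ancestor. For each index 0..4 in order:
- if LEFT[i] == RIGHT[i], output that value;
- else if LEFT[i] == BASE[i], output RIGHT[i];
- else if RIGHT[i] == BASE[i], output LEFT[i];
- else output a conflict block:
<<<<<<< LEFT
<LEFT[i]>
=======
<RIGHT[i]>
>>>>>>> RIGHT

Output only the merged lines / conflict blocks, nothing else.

Answer: charlie
hotel
charlie
juliet
golf

Derivation:
Final LEFT:  [charlie, hotel, charlie, juliet, golf]
Final RIGHT: [charlie, hotel, hotel, juliet, golf]
i=0: L=charlie R=charlie -> agree -> charlie
i=1: L=hotel R=hotel -> agree -> hotel
i=2: L=charlie, R=hotel=BASE -> take LEFT -> charlie
i=3: L=juliet R=juliet -> agree -> juliet
i=4: L=golf R=golf -> agree -> golf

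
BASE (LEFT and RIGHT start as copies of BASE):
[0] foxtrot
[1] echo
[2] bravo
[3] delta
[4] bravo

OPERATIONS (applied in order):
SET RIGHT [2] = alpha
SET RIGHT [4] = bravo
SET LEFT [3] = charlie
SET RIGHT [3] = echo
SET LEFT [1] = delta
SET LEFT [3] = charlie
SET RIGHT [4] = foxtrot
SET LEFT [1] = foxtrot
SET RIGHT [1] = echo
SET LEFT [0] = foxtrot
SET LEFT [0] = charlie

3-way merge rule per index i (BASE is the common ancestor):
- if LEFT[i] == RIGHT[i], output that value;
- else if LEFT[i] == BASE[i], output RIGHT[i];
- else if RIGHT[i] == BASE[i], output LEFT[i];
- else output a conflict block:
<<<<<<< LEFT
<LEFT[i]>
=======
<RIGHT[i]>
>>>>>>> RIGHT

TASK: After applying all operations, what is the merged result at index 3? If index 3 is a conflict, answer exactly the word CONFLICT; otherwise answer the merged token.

Final LEFT:  [charlie, foxtrot, bravo, charlie, bravo]
Final RIGHT: [foxtrot, echo, alpha, echo, foxtrot]
i=0: L=charlie, R=foxtrot=BASE -> take LEFT -> charlie
i=1: L=foxtrot, R=echo=BASE -> take LEFT -> foxtrot
i=2: L=bravo=BASE, R=alpha -> take RIGHT -> alpha
i=3: BASE=delta L=charlie R=echo all differ -> CONFLICT
i=4: L=bravo=BASE, R=foxtrot -> take RIGHT -> foxtrot
Index 3 -> CONFLICT

Answer: CONFLICT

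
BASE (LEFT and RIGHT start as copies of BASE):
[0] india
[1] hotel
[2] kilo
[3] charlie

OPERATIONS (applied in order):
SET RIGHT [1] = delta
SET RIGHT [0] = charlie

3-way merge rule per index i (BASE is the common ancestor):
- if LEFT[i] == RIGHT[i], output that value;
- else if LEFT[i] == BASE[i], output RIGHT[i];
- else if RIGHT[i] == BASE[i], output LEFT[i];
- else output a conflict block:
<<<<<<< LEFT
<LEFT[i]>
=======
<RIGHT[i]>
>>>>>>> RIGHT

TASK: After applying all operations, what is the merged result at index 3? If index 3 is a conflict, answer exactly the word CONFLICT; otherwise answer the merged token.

Final LEFT:  [india, hotel, kilo, charlie]
Final RIGHT: [charlie, delta, kilo, charlie]
i=0: L=india=BASE, R=charlie -> take RIGHT -> charlie
i=1: L=hotel=BASE, R=delta -> take RIGHT -> delta
i=2: L=kilo R=kilo -> agree -> kilo
i=3: L=charlie R=charlie -> agree -> charlie
Index 3 -> charlie

Answer: charlie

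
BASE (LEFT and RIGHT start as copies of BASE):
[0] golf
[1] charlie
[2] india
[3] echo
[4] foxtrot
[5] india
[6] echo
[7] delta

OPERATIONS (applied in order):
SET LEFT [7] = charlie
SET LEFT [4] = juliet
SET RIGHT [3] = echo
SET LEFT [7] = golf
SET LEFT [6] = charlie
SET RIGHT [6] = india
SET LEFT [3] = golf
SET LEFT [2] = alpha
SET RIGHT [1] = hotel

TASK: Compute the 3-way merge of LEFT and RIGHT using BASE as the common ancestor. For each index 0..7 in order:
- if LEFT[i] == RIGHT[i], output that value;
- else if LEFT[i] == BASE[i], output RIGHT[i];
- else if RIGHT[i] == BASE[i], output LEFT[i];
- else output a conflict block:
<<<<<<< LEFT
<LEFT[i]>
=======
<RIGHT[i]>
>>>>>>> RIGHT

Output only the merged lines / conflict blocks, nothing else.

Final LEFT:  [golf, charlie, alpha, golf, juliet, india, charlie, golf]
Final RIGHT: [golf, hotel, india, echo, foxtrot, india, india, delta]
i=0: L=golf R=golf -> agree -> golf
i=1: L=charlie=BASE, R=hotel -> take RIGHT -> hotel
i=2: L=alpha, R=india=BASE -> take LEFT -> alpha
i=3: L=golf, R=echo=BASE -> take LEFT -> golf
i=4: L=juliet, R=foxtrot=BASE -> take LEFT -> juliet
i=5: L=india R=india -> agree -> india
i=6: BASE=echo L=charlie R=india all differ -> CONFLICT
i=7: L=golf, R=delta=BASE -> take LEFT -> golf

Answer: golf
hotel
alpha
golf
juliet
india
<<<<<<< LEFT
charlie
=======
india
>>>>>>> RIGHT
golf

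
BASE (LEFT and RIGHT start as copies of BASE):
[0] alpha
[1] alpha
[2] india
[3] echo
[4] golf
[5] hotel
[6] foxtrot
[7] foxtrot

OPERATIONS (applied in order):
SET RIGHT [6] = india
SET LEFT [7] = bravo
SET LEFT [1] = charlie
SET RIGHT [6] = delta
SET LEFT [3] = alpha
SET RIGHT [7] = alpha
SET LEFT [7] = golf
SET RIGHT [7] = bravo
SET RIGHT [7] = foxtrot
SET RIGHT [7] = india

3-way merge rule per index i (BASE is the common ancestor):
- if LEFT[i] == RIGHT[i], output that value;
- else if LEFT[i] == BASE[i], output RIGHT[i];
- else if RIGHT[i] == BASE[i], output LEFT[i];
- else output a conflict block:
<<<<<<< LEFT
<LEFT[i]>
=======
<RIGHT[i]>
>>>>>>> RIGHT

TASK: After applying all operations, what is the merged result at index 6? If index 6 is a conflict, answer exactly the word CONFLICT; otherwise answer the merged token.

Answer: delta

Derivation:
Final LEFT:  [alpha, charlie, india, alpha, golf, hotel, foxtrot, golf]
Final RIGHT: [alpha, alpha, india, echo, golf, hotel, delta, india]
i=0: L=alpha R=alpha -> agree -> alpha
i=1: L=charlie, R=alpha=BASE -> take LEFT -> charlie
i=2: L=india R=india -> agree -> india
i=3: L=alpha, R=echo=BASE -> take LEFT -> alpha
i=4: L=golf R=golf -> agree -> golf
i=5: L=hotel R=hotel -> agree -> hotel
i=6: L=foxtrot=BASE, R=delta -> take RIGHT -> delta
i=7: BASE=foxtrot L=golf R=india all differ -> CONFLICT
Index 6 -> delta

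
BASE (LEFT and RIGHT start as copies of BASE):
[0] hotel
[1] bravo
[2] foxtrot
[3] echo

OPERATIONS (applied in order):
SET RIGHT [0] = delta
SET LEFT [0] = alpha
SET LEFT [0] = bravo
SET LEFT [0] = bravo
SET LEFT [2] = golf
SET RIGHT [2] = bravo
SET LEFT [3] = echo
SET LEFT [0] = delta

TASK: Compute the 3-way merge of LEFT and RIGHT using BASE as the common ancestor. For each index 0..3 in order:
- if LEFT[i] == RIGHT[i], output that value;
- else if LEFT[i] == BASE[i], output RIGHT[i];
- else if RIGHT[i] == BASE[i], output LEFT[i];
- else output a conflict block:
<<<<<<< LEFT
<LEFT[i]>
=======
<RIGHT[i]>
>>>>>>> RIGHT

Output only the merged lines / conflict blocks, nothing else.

Final LEFT:  [delta, bravo, golf, echo]
Final RIGHT: [delta, bravo, bravo, echo]
i=0: L=delta R=delta -> agree -> delta
i=1: L=bravo R=bravo -> agree -> bravo
i=2: BASE=foxtrot L=golf R=bravo all differ -> CONFLICT
i=3: L=echo R=echo -> agree -> echo

Answer: delta
bravo
<<<<<<< LEFT
golf
=======
bravo
>>>>>>> RIGHT
echo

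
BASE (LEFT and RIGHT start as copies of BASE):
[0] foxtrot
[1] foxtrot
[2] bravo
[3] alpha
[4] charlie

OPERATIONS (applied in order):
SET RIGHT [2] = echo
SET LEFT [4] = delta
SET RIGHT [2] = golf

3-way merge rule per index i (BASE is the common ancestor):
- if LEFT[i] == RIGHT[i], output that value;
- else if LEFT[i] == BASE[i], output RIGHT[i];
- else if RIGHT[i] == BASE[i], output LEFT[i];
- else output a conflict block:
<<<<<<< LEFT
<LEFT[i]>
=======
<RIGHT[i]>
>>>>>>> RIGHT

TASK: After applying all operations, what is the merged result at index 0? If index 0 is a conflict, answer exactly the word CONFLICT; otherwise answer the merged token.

Final LEFT:  [foxtrot, foxtrot, bravo, alpha, delta]
Final RIGHT: [foxtrot, foxtrot, golf, alpha, charlie]
i=0: L=foxtrot R=foxtrot -> agree -> foxtrot
i=1: L=foxtrot R=foxtrot -> agree -> foxtrot
i=2: L=bravo=BASE, R=golf -> take RIGHT -> golf
i=3: L=alpha R=alpha -> agree -> alpha
i=4: L=delta, R=charlie=BASE -> take LEFT -> delta
Index 0 -> foxtrot

Answer: foxtrot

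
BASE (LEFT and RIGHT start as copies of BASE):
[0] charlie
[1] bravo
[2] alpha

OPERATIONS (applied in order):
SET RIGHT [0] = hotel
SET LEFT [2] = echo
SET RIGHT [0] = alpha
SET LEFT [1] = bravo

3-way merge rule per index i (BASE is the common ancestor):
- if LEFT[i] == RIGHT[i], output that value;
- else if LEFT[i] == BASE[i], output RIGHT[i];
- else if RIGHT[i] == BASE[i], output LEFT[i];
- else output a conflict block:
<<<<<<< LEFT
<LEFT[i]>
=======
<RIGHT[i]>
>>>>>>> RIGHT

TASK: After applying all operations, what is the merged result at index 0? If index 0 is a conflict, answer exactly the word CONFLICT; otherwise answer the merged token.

Answer: alpha

Derivation:
Final LEFT:  [charlie, bravo, echo]
Final RIGHT: [alpha, bravo, alpha]
i=0: L=charlie=BASE, R=alpha -> take RIGHT -> alpha
i=1: L=bravo R=bravo -> agree -> bravo
i=2: L=echo, R=alpha=BASE -> take LEFT -> echo
Index 0 -> alpha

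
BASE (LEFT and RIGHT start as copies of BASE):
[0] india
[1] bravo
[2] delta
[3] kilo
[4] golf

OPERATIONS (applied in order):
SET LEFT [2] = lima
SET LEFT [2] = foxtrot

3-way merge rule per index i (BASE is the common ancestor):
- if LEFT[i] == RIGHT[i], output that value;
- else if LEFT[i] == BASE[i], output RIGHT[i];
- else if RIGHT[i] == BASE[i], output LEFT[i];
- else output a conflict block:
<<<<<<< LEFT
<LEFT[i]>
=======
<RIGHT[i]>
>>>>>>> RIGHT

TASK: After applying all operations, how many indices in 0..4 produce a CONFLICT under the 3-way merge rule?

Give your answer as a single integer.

Answer: 0

Derivation:
Final LEFT:  [india, bravo, foxtrot, kilo, golf]
Final RIGHT: [india, bravo, delta, kilo, golf]
i=0: L=india R=india -> agree -> india
i=1: L=bravo R=bravo -> agree -> bravo
i=2: L=foxtrot, R=delta=BASE -> take LEFT -> foxtrot
i=3: L=kilo R=kilo -> agree -> kilo
i=4: L=golf R=golf -> agree -> golf
Conflict count: 0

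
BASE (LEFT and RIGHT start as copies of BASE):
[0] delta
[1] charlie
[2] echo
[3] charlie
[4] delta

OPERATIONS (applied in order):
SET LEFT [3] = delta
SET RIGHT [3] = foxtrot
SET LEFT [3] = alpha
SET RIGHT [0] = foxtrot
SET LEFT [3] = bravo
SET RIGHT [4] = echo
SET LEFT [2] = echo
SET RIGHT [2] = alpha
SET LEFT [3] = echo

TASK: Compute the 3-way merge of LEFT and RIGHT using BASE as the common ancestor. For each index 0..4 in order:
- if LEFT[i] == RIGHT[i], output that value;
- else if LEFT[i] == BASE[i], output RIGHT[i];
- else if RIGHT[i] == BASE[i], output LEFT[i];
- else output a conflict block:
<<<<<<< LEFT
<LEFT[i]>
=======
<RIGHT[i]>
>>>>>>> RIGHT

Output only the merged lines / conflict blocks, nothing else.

Final LEFT:  [delta, charlie, echo, echo, delta]
Final RIGHT: [foxtrot, charlie, alpha, foxtrot, echo]
i=0: L=delta=BASE, R=foxtrot -> take RIGHT -> foxtrot
i=1: L=charlie R=charlie -> agree -> charlie
i=2: L=echo=BASE, R=alpha -> take RIGHT -> alpha
i=3: BASE=charlie L=echo R=foxtrot all differ -> CONFLICT
i=4: L=delta=BASE, R=echo -> take RIGHT -> echo

Answer: foxtrot
charlie
alpha
<<<<<<< LEFT
echo
=======
foxtrot
>>>>>>> RIGHT
echo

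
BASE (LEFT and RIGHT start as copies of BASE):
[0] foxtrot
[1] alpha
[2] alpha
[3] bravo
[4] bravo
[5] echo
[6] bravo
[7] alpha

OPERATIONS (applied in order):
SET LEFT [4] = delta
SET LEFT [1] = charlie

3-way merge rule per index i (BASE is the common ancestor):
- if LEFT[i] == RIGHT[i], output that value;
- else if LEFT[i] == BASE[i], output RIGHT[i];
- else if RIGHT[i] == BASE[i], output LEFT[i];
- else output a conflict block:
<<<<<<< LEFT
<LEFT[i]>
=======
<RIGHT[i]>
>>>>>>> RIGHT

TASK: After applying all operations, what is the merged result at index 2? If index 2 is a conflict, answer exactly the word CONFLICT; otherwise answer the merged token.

Answer: alpha

Derivation:
Final LEFT:  [foxtrot, charlie, alpha, bravo, delta, echo, bravo, alpha]
Final RIGHT: [foxtrot, alpha, alpha, bravo, bravo, echo, bravo, alpha]
i=0: L=foxtrot R=foxtrot -> agree -> foxtrot
i=1: L=charlie, R=alpha=BASE -> take LEFT -> charlie
i=2: L=alpha R=alpha -> agree -> alpha
i=3: L=bravo R=bravo -> agree -> bravo
i=4: L=delta, R=bravo=BASE -> take LEFT -> delta
i=5: L=echo R=echo -> agree -> echo
i=6: L=bravo R=bravo -> agree -> bravo
i=7: L=alpha R=alpha -> agree -> alpha
Index 2 -> alpha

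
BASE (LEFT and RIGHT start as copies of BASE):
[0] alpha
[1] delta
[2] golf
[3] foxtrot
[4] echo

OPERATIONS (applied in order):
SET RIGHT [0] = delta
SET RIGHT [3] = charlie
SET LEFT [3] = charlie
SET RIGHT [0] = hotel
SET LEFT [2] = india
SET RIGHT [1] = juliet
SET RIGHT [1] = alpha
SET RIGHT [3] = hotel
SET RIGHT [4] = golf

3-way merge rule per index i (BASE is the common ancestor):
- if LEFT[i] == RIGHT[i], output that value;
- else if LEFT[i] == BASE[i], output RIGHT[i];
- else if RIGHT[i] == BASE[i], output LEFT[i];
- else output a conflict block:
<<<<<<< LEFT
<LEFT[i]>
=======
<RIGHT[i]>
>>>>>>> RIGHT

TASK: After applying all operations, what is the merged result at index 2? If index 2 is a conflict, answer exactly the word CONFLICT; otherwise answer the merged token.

Answer: india

Derivation:
Final LEFT:  [alpha, delta, india, charlie, echo]
Final RIGHT: [hotel, alpha, golf, hotel, golf]
i=0: L=alpha=BASE, R=hotel -> take RIGHT -> hotel
i=1: L=delta=BASE, R=alpha -> take RIGHT -> alpha
i=2: L=india, R=golf=BASE -> take LEFT -> india
i=3: BASE=foxtrot L=charlie R=hotel all differ -> CONFLICT
i=4: L=echo=BASE, R=golf -> take RIGHT -> golf
Index 2 -> india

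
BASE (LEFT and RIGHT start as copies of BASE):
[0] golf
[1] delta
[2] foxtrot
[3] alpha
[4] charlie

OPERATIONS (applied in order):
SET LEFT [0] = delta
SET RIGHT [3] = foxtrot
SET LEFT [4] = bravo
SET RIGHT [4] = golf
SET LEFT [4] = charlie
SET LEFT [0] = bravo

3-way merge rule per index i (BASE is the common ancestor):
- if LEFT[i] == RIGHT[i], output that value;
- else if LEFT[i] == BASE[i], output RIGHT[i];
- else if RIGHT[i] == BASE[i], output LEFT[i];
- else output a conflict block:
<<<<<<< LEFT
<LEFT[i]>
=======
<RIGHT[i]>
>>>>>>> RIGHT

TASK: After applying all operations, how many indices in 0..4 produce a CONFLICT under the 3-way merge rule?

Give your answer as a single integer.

Final LEFT:  [bravo, delta, foxtrot, alpha, charlie]
Final RIGHT: [golf, delta, foxtrot, foxtrot, golf]
i=0: L=bravo, R=golf=BASE -> take LEFT -> bravo
i=1: L=delta R=delta -> agree -> delta
i=2: L=foxtrot R=foxtrot -> agree -> foxtrot
i=3: L=alpha=BASE, R=foxtrot -> take RIGHT -> foxtrot
i=4: L=charlie=BASE, R=golf -> take RIGHT -> golf
Conflict count: 0

Answer: 0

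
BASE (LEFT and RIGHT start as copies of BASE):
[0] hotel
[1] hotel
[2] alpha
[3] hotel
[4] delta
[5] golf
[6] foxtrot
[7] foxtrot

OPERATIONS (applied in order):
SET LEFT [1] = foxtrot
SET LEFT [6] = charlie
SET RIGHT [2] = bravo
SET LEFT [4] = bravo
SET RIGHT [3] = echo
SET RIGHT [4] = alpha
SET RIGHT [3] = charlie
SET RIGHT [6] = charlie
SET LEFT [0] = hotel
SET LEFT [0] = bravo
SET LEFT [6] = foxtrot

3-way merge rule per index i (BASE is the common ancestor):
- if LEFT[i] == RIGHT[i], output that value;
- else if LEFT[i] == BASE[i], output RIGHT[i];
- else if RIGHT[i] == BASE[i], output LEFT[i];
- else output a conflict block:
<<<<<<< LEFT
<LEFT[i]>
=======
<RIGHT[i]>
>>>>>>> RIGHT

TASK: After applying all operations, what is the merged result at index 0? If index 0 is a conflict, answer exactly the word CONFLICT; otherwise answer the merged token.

Answer: bravo

Derivation:
Final LEFT:  [bravo, foxtrot, alpha, hotel, bravo, golf, foxtrot, foxtrot]
Final RIGHT: [hotel, hotel, bravo, charlie, alpha, golf, charlie, foxtrot]
i=0: L=bravo, R=hotel=BASE -> take LEFT -> bravo
i=1: L=foxtrot, R=hotel=BASE -> take LEFT -> foxtrot
i=2: L=alpha=BASE, R=bravo -> take RIGHT -> bravo
i=3: L=hotel=BASE, R=charlie -> take RIGHT -> charlie
i=4: BASE=delta L=bravo R=alpha all differ -> CONFLICT
i=5: L=golf R=golf -> agree -> golf
i=6: L=foxtrot=BASE, R=charlie -> take RIGHT -> charlie
i=7: L=foxtrot R=foxtrot -> agree -> foxtrot
Index 0 -> bravo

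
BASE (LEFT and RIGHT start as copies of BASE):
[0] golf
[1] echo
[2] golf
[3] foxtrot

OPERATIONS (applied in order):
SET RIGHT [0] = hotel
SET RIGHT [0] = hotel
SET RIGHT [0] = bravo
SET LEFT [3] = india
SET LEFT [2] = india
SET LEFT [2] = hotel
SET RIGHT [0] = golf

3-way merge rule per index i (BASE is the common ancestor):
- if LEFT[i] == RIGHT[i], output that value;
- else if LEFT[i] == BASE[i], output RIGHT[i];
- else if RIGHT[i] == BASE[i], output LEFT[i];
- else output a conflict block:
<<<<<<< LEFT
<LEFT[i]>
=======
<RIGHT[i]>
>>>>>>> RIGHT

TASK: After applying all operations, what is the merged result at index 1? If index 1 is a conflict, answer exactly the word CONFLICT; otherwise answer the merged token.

Answer: echo

Derivation:
Final LEFT:  [golf, echo, hotel, india]
Final RIGHT: [golf, echo, golf, foxtrot]
i=0: L=golf R=golf -> agree -> golf
i=1: L=echo R=echo -> agree -> echo
i=2: L=hotel, R=golf=BASE -> take LEFT -> hotel
i=3: L=india, R=foxtrot=BASE -> take LEFT -> india
Index 1 -> echo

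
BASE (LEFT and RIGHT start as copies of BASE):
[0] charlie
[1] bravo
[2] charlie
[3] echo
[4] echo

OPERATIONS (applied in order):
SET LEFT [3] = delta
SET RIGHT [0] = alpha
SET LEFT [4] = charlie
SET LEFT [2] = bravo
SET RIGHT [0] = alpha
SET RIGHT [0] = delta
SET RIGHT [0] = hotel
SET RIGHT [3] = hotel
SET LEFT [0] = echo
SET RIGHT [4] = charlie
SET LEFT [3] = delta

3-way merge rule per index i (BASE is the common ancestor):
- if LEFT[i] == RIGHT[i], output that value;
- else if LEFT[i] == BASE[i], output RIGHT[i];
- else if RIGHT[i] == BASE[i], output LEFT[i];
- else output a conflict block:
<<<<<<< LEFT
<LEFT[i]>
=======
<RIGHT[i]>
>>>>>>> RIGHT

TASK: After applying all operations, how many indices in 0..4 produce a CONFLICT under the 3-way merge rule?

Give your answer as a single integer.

Answer: 2

Derivation:
Final LEFT:  [echo, bravo, bravo, delta, charlie]
Final RIGHT: [hotel, bravo, charlie, hotel, charlie]
i=0: BASE=charlie L=echo R=hotel all differ -> CONFLICT
i=1: L=bravo R=bravo -> agree -> bravo
i=2: L=bravo, R=charlie=BASE -> take LEFT -> bravo
i=3: BASE=echo L=delta R=hotel all differ -> CONFLICT
i=4: L=charlie R=charlie -> agree -> charlie
Conflict count: 2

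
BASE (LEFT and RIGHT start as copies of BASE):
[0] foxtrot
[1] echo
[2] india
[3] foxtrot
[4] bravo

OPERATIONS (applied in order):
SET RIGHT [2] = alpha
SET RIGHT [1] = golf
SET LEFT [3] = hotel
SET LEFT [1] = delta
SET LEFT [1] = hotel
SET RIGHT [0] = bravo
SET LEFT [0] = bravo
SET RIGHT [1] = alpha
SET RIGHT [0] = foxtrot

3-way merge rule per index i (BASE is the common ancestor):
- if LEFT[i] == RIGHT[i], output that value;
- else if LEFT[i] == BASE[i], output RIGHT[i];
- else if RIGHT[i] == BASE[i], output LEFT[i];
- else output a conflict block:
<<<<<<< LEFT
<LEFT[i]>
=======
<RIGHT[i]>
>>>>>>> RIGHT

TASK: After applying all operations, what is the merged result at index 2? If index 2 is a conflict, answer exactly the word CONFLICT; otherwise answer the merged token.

Final LEFT:  [bravo, hotel, india, hotel, bravo]
Final RIGHT: [foxtrot, alpha, alpha, foxtrot, bravo]
i=0: L=bravo, R=foxtrot=BASE -> take LEFT -> bravo
i=1: BASE=echo L=hotel R=alpha all differ -> CONFLICT
i=2: L=india=BASE, R=alpha -> take RIGHT -> alpha
i=3: L=hotel, R=foxtrot=BASE -> take LEFT -> hotel
i=4: L=bravo R=bravo -> agree -> bravo
Index 2 -> alpha

Answer: alpha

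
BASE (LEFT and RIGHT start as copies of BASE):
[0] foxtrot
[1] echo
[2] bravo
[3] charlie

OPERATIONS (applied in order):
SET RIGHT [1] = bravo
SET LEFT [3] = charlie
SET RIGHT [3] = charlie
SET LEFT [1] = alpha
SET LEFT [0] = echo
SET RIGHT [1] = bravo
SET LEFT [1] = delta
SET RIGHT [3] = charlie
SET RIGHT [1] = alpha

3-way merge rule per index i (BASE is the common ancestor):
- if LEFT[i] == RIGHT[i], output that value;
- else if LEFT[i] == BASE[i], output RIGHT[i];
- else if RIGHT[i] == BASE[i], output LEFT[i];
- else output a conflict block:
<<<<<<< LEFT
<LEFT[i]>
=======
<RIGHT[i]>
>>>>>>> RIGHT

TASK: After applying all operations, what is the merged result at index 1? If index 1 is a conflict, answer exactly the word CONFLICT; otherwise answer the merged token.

Answer: CONFLICT

Derivation:
Final LEFT:  [echo, delta, bravo, charlie]
Final RIGHT: [foxtrot, alpha, bravo, charlie]
i=0: L=echo, R=foxtrot=BASE -> take LEFT -> echo
i=1: BASE=echo L=delta R=alpha all differ -> CONFLICT
i=2: L=bravo R=bravo -> agree -> bravo
i=3: L=charlie R=charlie -> agree -> charlie
Index 1 -> CONFLICT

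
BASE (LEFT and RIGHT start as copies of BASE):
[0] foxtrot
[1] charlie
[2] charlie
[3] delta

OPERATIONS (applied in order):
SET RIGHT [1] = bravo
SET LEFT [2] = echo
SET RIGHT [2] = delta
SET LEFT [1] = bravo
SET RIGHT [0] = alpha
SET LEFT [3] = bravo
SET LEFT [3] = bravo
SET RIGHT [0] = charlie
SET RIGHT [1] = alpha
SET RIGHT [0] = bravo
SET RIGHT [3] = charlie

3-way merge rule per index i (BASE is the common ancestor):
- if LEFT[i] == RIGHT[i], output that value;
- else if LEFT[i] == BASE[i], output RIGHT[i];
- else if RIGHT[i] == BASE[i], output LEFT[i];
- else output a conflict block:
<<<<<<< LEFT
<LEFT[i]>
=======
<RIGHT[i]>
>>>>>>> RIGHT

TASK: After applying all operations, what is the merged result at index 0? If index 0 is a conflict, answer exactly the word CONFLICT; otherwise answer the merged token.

Answer: bravo

Derivation:
Final LEFT:  [foxtrot, bravo, echo, bravo]
Final RIGHT: [bravo, alpha, delta, charlie]
i=0: L=foxtrot=BASE, R=bravo -> take RIGHT -> bravo
i=1: BASE=charlie L=bravo R=alpha all differ -> CONFLICT
i=2: BASE=charlie L=echo R=delta all differ -> CONFLICT
i=3: BASE=delta L=bravo R=charlie all differ -> CONFLICT
Index 0 -> bravo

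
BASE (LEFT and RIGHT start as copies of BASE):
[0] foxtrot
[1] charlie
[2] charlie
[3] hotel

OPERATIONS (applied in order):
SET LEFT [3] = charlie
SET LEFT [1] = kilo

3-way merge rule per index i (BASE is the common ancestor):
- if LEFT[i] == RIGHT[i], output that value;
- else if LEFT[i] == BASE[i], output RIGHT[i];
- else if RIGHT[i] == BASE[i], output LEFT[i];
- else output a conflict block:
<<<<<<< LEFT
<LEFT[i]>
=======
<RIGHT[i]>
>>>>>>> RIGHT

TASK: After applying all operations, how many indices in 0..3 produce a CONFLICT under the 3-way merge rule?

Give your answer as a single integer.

Answer: 0

Derivation:
Final LEFT:  [foxtrot, kilo, charlie, charlie]
Final RIGHT: [foxtrot, charlie, charlie, hotel]
i=0: L=foxtrot R=foxtrot -> agree -> foxtrot
i=1: L=kilo, R=charlie=BASE -> take LEFT -> kilo
i=2: L=charlie R=charlie -> agree -> charlie
i=3: L=charlie, R=hotel=BASE -> take LEFT -> charlie
Conflict count: 0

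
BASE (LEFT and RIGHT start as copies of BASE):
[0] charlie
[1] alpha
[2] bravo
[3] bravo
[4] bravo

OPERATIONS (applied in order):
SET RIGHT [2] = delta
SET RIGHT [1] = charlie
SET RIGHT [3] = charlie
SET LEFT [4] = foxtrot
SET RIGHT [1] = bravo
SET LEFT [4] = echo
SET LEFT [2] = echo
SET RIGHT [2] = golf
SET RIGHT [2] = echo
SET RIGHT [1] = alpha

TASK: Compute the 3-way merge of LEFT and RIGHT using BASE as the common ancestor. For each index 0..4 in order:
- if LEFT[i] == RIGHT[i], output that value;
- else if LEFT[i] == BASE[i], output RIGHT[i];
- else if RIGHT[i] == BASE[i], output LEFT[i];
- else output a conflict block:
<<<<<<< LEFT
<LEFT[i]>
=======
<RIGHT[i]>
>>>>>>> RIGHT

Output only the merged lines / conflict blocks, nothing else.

Final LEFT:  [charlie, alpha, echo, bravo, echo]
Final RIGHT: [charlie, alpha, echo, charlie, bravo]
i=0: L=charlie R=charlie -> agree -> charlie
i=1: L=alpha R=alpha -> agree -> alpha
i=2: L=echo R=echo -> agree -> echo
i=3: L=bravo=BASE, R=charlie -> take RIGHT -> charlie
i=4: L=echo, R=bravo=BASE -> take LEFT -> echo

Answer: charlie
alpha
echo
charlie
echo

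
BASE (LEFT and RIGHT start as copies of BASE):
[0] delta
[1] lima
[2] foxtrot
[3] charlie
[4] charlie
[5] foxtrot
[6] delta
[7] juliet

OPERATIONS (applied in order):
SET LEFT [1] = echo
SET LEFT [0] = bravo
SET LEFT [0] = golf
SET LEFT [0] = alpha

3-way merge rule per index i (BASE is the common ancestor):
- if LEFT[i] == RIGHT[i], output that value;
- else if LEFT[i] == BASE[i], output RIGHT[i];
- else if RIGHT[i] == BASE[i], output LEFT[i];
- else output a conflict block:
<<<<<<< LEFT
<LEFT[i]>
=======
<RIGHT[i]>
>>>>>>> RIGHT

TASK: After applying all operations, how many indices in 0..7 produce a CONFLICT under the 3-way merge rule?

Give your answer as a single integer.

Final LEFT:  [alpha, echo, foxtrot, charlie, charlie, foxtrot, delta, juliet]
Final RIGHT: [delta, lima, foxtrot, charlie, charlie, foxtrot, delta, juliet]
i=0: L=alpha, R=delta=BASE -> take LEFT -> alpha
i=1: L=echo, R=lima=BASE -> take LEFT -> echo
i=2: L=foxtrot R=foxtrot -> agree -> foxtrot
i=3: L=charlie R=charlie -> agree -> charlie
i=4: L=charlie R=charlie -> agree -> charlie
i=5: L=foxtrot R=foxtrot -> agree -> foxtrot
i=6: L=delta R=delta -> agree -> delta
i=7: L=juliet R=juliet -> agree -> juliet
Conflict count: 0

Answer: 0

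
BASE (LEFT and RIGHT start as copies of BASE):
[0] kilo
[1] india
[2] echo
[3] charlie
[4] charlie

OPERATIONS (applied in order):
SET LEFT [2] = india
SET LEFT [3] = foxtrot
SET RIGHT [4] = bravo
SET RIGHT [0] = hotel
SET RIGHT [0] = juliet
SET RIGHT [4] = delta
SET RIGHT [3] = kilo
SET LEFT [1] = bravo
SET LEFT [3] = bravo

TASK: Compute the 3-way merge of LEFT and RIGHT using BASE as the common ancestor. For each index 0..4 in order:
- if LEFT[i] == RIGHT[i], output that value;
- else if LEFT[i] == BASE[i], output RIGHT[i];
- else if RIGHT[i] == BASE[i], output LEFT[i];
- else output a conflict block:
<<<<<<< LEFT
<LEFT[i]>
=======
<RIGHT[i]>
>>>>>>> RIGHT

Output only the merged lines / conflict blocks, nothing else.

Answer: juliet
bravo
india
<<<<<<< LEFT
bravo
=======
kilo
>>>>>>> RIGHT
delta

Derivation:
Final LEFT:  [kilo, bravo, india, bravo, charlie]
Final RIGHT: [juliet, india, echo, kilo, delta]
i=0: L=kilo=BASE, R=juliet -> take RIGHT -> juliet
i=1: L=bravo, R=india=BASE -> take LEFT -> bravo
i=2: L=india, R=echo=BASE -> take LEFT -> india
i=3: BASE=charlie L=bravo R=kilo all differ -> CONFLICT
i=4: L=charlie=BASE, R=delta -> take RIGHT -> delta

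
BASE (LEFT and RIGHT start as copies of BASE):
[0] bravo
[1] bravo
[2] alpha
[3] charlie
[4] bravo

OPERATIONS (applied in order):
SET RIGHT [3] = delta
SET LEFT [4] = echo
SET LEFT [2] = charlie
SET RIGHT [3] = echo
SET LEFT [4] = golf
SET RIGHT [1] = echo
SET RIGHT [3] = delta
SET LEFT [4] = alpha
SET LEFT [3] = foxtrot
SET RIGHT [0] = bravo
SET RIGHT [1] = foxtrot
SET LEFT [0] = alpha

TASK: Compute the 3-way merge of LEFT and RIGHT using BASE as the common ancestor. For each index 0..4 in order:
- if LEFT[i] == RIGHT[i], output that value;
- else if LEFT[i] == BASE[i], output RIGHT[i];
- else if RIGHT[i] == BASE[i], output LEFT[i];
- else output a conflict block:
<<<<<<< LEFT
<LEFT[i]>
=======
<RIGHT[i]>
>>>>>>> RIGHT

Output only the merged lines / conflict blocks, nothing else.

Final LEFT:  [alpha, bravo, charlie, foxtrot, alpha]
Final RIGHT: [bravo, foxtrot, alpha, delta, bravo]
i=0: L=alpha, R=bravo=BASE -> take LEFT -> alpha
i=1: L=bravo=BASE, R=foxtrot -> take RIGHT -> foxtrot
i=2: L=charlie, R=alpha=BASE -> take LEFT -> charlie
i=3: BASE=charlie L=foxtrot R=delta all differ -> CONFLICT
i=4: L=alpha, R=bravo=BASE -> take LEFT -> alpha

Answer: alpha
foxtrot
charlie
<<<<<<< LEFT
foxtrot
=======
delta
>>>>>>> RIGHT
alpha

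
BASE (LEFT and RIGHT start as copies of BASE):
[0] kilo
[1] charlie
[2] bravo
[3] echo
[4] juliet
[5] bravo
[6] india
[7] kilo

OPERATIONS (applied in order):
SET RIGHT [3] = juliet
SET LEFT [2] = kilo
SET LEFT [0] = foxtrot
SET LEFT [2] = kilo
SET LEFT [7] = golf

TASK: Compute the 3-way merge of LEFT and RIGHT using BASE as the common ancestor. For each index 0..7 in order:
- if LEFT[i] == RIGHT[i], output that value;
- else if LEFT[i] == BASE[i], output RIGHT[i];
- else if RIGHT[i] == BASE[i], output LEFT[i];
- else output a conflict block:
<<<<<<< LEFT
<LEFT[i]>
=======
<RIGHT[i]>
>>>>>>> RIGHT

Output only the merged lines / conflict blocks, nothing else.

Answer: foxtrot
charlie
kilo
juliet
juliet
bravo
india
golf

Derivation:
Final LEFT:  [foxtrot, charlie, kilo, echo, juliet, bravo, india, golf]
Final RIGHT: [kilo, charlie, bravo, juliet, juliet, bravo, india, kilo]
i=0: L=foxtrot, R=kilo=BASE -> take LEFT -> foxtrot
i=1: L=charlie R=charlie -> agree -> charlie
i=2: L=kilo, R=bravo=BASE -> take LEFT -> kilo
i=3: L=echo=BASE, R=juliet -> take RIGHT -> juliet
i=4: L=juliet R=juliet -> agree -> juliet
i=5: L=bravo R=bravo -> agree -> bravo
i=6: L=india R=india -> agree -> india
i=7: L=golf, R=kilo=BASE -> take LEFT -> golf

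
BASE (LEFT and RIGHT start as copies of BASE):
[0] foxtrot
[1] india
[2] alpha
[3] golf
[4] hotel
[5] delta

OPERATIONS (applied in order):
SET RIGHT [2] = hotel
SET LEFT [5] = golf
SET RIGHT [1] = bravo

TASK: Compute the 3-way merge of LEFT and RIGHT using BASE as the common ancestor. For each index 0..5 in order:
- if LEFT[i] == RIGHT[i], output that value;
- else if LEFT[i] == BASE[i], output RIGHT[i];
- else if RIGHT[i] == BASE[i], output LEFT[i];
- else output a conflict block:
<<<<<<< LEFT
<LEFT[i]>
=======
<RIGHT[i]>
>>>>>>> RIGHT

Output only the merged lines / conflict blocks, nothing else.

Final LEFT:  [foxtrot, india, alpha, golf, hotel, golf]
Final RIGHT: [foxtrot, bravo, hotel, golf, hotel, delta]
i=0: L=foxtrot R=foxtrot -> agree -> foxtrot
i=1: L=india=BASE, R=bravo -> take RIGHT -> bravo
i=2: L=alpha=BASE, R=hotel -> take RIGHT -> hotel
i=3: L=golf R=golf -> agree -> golf
i=4: L=hotel R=hotel -> agree -> hotel
i=5: L=golf, R=delta=BASE -> take LEFT -> golf

Answer: foxtrot
bravo
hotel
golf
hotel
golf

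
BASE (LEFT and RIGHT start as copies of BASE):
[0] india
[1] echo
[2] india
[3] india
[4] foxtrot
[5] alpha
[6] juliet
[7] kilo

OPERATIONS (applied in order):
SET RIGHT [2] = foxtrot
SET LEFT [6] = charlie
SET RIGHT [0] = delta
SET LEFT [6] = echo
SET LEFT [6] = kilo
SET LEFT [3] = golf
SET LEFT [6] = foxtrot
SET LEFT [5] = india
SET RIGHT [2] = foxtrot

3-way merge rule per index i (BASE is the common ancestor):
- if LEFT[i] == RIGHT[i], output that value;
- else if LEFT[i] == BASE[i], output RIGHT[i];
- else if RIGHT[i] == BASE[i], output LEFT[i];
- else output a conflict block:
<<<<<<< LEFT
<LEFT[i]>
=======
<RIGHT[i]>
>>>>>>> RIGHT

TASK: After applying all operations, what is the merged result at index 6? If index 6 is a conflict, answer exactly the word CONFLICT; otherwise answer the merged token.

Answer: foxtrot

Derivation:
Final LEFT:  [india, echo, india, golf, foxtrot, india, foxtrot, kilo]
Final RIGHT: [delta, echo, foxtrot, india, foxtrot, alpha, juliet, kilo]
i=0: L=india=BASE, R=delta -> take RIGHT -> delta
i=1: L=echo R=echo -> agree -> echo
i=2: L=india=BASE, R=foxtrot -> take RIGHT -> foxtrot
i=3: L=golf, R=india=BASE -> take LEFT -> golf
i=4: L=foxtrot R=foxtrot -> agree -> foxtrot
i=5: L=india, R=alpha=BASE -> take LEFT -> india
i=6: L=foxtrot, R=juliet=BASE -> take LEFT -> foxtrot
i=7: L=kilo R=kilo -> agree -> kilo
Index 6 -> foxtrot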